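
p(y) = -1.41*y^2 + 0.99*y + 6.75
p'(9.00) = -24.39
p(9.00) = -98.55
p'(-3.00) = 9.45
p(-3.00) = -8.91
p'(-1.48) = 5.16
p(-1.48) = 2.20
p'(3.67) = -9.36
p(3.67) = -8.61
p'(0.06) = 0.82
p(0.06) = 6.80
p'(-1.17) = 4.29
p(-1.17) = 3.66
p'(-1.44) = 5.05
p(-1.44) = 2.40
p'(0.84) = -1.38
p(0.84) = 6.59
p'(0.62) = -0.76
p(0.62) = 6.82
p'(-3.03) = 9.53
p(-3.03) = -9.19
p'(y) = 0.99 - 2.82*y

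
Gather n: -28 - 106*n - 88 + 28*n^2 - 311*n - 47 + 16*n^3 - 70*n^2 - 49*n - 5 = 16*n^3 - 42*n^2 - 466*n - 168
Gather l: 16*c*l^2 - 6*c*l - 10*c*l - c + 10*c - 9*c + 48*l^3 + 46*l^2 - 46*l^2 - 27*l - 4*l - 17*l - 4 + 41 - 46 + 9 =16*c*l^2 + 48*l^3 + l*(-16*c - 48)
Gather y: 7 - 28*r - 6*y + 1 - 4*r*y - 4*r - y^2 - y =-32*r - y^2 + y*(-4*r - 7) + 8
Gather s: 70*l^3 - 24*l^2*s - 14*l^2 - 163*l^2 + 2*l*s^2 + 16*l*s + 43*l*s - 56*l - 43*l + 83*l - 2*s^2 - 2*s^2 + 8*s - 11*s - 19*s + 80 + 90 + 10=70*l^3 - 177*l^2 - 16*l + s^2*(2*l - 4) + s*(-24*l^2 + 59*l - 22) + 180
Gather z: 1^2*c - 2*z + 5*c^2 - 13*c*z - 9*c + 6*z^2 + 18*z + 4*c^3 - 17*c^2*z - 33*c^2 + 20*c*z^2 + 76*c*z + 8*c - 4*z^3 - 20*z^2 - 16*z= 4*c^3 - 28*c^2 - 4*z^3 + z^2*(20*c - 14) + z*(-17*c^2 + 63*c)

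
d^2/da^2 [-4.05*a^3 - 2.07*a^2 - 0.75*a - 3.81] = -24.3*a - 4.14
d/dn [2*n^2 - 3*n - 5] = 4*n - 3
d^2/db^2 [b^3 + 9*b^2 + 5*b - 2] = 6*b + 18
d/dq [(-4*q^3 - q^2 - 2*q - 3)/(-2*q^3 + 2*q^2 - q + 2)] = (-10*q^4 - 37*q^2 + 8*q - 7)/(4*q^6 - 8*q^5 + 8*q^4 - 12*q^3 + 9*q^2 - 4*q + 4)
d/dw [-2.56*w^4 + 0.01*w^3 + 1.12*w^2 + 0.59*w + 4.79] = -10.24*w^3 + 0.03*w^2 + 2.24*w + 0.59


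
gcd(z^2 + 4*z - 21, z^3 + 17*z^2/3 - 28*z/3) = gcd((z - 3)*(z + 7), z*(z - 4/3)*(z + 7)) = z + 7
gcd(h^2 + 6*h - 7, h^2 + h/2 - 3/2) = h - 1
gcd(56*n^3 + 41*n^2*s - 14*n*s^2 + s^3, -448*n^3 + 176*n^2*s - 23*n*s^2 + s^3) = 56*n^2 - 15*n*s + s^2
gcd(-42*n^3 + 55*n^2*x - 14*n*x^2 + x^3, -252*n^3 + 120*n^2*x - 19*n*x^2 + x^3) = 42*n^2 - 13*n*x + x^2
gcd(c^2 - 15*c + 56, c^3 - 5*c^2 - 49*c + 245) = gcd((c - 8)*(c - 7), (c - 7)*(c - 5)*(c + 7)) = c - 7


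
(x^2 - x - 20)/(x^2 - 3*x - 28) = (x - 5)/(x - 7)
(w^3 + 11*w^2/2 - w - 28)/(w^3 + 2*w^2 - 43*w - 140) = (w^2 + 3*w/2 - 7)/(w^2 - 2*w - 35)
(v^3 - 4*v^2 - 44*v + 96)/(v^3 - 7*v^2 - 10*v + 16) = (v^2 + 4*v - 12)/(v^2 + v - 2)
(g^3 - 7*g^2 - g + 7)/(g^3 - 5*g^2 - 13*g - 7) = (g - 1)/(g + 1)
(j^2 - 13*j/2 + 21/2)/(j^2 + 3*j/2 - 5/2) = (2*j^2 - 13*j + 21)/(2*j^2 + 3*j - 5)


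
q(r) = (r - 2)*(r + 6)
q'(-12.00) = -20.00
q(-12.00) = 84.00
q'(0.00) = 4.00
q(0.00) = -12.00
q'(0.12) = 4.24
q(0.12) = -11.51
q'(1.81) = 7.62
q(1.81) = -1.48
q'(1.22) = 6.44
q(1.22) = -5.63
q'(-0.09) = 3.82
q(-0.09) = -12.35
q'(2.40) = 8.80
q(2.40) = 3.36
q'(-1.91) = 0.18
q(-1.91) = -15.99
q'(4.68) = 13.36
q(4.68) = 28.62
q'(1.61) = 7.22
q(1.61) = -2.97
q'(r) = 2*r + 4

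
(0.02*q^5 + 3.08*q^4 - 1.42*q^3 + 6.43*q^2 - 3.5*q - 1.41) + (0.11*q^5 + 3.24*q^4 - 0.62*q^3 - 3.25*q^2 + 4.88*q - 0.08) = 0.13*q^5 + 6.32*q^4 - 2.04*q^3 + 3.18*q^2 + 1.38*q - 1.49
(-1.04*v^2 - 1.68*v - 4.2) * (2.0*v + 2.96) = -2.08*v^3 - 6.4384*v^2 - 13.3728*v - 12.432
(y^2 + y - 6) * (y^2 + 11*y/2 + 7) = y^4 + 13*y^3/2 + 13*y^2/2 - 26*y - 42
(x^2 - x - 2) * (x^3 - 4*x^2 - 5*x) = x^5 - 5*x^4 - 3*x^3 + 13*x^2 + 10*x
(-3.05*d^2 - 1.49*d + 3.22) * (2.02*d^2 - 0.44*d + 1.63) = -6.161*d^4 - 1.6678*d^3 + 2.1885*d^2 - 3.8455*d + 5.2486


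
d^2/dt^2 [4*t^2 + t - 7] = 8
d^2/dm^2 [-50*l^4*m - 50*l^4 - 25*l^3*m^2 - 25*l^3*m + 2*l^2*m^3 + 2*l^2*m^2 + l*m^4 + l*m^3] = 2*l*(-25*l^2 + 6*l*m + 2*l + 6*m^2 + 3*m)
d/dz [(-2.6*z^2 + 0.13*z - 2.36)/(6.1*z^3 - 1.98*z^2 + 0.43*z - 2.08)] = (15.86*z^4 - 1.586*z^3 + 42.3274*z^2 + 1.4704*z + 0.7444)/(37.21*z^6 - 24.156*z^5 + 9.1664*z^4 - 27.0788*z^3 + 8.4217*z^2 - 1.7888*z + 4.3264)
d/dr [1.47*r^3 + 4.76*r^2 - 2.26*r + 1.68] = 4.41*r^2 + 9.52*r - 2.26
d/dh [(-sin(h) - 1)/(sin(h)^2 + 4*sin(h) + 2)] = (sin(h)^2 + 2*sin(h) + 2)*cos(h)/(sin(h)^2 + 4*sin(h) + 2)^2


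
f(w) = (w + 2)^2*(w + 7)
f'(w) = (w + 2)^2 + (w + 7)*(2*w + 4) = (w + 2)*(3*w + 16)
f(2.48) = 190.27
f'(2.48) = 105.01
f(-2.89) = 3.26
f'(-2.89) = -6.52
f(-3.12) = 4.87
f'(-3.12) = -7.44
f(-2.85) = 3.00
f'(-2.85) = -6.33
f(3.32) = 292.08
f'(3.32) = 138.11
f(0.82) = 62.19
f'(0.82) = 52.06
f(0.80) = 61.15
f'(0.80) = 51.52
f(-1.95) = 0.01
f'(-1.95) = 0.51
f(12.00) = 3724.00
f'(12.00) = 728.00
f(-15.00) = -1352.00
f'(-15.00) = 377.00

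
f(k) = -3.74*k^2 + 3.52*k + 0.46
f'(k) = 3.52 - 7.48*k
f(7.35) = -175.71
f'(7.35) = -51.46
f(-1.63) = -15.21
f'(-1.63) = 15.71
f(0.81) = 0.86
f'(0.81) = -2.54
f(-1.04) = -7.25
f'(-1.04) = 11.30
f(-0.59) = -2.92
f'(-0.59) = 7.93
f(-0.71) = -3.92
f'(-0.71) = 8.83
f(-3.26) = -50.76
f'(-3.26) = 27.90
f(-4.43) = -88.53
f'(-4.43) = 36.66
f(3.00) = -22.64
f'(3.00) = -18.92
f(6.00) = -113.06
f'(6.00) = -41.36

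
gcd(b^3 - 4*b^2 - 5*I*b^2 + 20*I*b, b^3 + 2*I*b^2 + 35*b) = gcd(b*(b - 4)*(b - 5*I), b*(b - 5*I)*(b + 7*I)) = b^2 - 5*I*b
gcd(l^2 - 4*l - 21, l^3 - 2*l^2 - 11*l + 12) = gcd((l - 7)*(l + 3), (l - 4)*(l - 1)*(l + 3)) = l + 3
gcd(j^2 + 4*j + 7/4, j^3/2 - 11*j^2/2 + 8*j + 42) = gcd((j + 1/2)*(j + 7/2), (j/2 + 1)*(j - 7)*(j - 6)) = 1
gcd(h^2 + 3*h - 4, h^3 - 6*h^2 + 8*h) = 1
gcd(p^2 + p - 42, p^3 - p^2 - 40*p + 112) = p + 7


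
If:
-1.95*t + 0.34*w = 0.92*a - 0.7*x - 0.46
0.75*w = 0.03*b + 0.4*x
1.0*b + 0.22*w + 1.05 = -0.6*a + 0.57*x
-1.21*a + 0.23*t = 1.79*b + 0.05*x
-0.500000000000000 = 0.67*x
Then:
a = 9.71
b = -7.15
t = -4.73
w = -0.68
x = -0.75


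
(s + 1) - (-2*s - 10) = 3*s + 11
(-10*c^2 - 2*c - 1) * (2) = -20*c^2 - 4*c - 2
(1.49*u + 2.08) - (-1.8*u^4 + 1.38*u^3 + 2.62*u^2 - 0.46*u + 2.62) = 1.8*u^4 - 1.38*u^3 - 2.62*u^2 + 1.95*u - 0.54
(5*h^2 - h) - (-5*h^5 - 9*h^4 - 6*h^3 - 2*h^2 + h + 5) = 5*h^5 + 9*h^4 + 6*h^3 + 7*h^2 - 2*h - 5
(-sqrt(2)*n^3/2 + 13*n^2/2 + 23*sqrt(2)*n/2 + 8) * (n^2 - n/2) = -sqrt(2)*n^5/2 + sqrt(2)*n^4/4 + 13*n^4/2 - 13*n^3/4 + 23*sqrt(2)*n^3/2 - 23*sqrt(2)*n^2/4 + 8*n^2 - 4*n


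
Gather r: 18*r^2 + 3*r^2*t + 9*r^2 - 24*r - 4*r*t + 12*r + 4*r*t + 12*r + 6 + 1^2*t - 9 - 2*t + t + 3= r^2*(3*t + 27)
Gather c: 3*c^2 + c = 3*c^2 + c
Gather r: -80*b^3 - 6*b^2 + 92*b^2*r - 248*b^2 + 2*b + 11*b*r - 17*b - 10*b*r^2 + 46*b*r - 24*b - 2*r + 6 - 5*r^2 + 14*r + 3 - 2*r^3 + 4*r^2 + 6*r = -80*b^3 - 254*b^2 - 39*b - 2*r^3 + r^2*(-10*b - 1) + r*(92*b^2 + 57*b + 18) + 9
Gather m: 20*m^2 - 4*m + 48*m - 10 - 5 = 20*m^2 + 44*m - 15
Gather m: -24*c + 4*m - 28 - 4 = -24*c + 4*m - 32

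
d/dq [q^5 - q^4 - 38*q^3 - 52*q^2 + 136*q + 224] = 5*q^4 - 4*q^3 - 114*q^2 - 104*q + 136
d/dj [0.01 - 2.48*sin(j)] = -2.48*cos(j)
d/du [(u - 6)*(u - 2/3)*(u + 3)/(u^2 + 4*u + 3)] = (u^2 + 2*u - 32/3)/(u^2 + 2*u + 1)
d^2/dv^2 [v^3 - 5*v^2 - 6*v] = 6*v - 10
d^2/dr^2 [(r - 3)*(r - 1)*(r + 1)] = 6*r - 6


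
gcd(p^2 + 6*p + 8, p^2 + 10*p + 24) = p + 4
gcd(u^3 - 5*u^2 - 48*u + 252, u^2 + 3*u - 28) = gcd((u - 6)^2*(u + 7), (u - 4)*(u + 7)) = u + 7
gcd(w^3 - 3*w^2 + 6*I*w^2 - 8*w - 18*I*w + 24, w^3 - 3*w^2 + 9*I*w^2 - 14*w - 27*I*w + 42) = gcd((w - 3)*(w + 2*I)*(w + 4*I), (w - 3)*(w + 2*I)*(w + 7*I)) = w^2 + w*(-3 + 2*I) - 6*I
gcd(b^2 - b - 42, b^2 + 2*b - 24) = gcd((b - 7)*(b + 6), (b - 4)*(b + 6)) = b + 6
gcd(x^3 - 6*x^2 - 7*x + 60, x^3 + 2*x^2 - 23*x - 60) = x^2 - 2*x - 15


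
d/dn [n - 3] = 1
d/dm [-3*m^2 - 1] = -6*m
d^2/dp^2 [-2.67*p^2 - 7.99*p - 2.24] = -5.34000000000000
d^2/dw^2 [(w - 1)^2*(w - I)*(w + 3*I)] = 12*w^2 + 12*w*(-1 + I) + 8 - 8*I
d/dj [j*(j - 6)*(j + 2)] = 3*j^2 - 8*j - 12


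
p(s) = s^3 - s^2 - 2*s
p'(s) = 3*s^2 - 2*s - 2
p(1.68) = -1.44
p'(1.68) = 3.11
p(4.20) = 48.05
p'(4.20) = 42.52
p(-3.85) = -64.19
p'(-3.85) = 50.17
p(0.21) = -0.45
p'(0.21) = -2.29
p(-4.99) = -139.17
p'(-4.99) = 82.68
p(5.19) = 102.48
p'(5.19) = 68.43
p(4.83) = 79.69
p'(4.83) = 58.33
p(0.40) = -0.90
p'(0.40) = -2.32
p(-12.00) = -1848.00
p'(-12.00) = 454.00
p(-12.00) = -1848.00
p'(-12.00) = 454.00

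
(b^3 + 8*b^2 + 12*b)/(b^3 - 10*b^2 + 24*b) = (b^2 + 8*b + 12)/(b^2 - 10*b + 24)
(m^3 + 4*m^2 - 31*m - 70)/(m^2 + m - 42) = (m^2 - 3*m - 10)/(m - 6)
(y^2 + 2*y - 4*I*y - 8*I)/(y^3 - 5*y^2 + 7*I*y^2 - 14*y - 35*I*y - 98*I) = (y - 4*I)/(y^2 + 7*y*(-1 + I) - 49*I)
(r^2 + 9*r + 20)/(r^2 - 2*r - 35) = (r + 4)/(r - 7)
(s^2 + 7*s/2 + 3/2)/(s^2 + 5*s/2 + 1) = (s + 3)/(s + 2)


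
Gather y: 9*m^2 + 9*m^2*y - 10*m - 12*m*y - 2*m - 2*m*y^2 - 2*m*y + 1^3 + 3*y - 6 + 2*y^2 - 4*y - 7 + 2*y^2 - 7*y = 9*m^2 - 12*m + y^2*(4 - 2*m) + y*(9*m^2 - 14*m - 8) - 12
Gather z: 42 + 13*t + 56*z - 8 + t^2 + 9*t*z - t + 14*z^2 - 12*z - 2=t^2 + 12*t + 14*z^2 + z*(9*t + 44) + 32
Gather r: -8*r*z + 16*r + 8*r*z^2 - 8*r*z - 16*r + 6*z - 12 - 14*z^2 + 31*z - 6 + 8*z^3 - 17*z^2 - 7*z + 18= r*(8*z^2 - 16*z) + 8*z^3 - 31*z^2 + 30*z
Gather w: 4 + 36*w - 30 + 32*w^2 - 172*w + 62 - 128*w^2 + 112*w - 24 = -96*w^2 - 24*w + 12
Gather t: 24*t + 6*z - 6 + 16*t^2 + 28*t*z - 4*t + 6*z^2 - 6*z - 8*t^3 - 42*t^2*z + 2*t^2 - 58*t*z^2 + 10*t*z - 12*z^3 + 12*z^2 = -8*t^3 + t^2*(18 - 42*z) + t*(-58*z^2 + 38*z + 20) - 12*z^3 + 18*z^2 - 6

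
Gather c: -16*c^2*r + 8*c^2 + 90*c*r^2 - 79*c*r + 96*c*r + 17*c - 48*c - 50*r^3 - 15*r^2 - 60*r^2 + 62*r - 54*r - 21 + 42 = c^2*(8 - 16*r) + c*(90*r^2 + 17*r - 31) - 50*r^3 - 75*r^2 + 8*r + 21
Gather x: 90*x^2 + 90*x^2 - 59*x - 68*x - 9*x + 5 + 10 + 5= 180*x^2 - 136*x + 20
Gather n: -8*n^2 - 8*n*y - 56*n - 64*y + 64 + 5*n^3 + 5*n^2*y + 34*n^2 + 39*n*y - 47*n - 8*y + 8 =5*n^3 + n^2*(5*y + 26) + n*(31*y - 103) - 72*y + 72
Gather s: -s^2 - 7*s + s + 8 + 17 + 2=-s^2 - 6*s + 27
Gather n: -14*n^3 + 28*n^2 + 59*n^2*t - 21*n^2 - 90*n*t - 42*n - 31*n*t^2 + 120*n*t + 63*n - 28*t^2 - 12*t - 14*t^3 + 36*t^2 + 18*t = -14*n^3 + n^2*(59*t + 7) + n*(-31*t^2 + 30*t + 21) - 14*t^3 + 8*t^2 + 6*t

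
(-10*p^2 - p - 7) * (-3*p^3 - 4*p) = 30*p^5 + 3*p^4 + 61*p^3 + 4*p^2 + 28*p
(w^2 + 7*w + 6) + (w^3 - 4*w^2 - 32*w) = w^3 - 3*w^2 - 25*w + 6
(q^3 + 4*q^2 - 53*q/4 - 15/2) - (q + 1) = q^3 + 4*q^2 - 57*q/4 - 17/2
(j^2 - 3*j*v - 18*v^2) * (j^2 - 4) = j^4 - 3*j^3*v - 18*j^2*v^2 - 4*j^2 + 12*j*v + 72*v^2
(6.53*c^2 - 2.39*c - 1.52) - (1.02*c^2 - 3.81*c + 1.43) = 5.51*c^2 + 1.42*c - 2.95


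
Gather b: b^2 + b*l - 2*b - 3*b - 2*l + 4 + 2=b^2 + b*(l - 5) - 2*l + 6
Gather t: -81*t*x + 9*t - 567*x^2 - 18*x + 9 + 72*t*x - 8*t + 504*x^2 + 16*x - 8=t*(1 - 9*x) - 63*x^2 - 2*x + 1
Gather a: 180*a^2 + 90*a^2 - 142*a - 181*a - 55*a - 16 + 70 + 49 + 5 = 270*a^2 - 378*a + 108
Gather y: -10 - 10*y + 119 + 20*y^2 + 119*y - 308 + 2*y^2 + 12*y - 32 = 22*y^2 + 121*y - 231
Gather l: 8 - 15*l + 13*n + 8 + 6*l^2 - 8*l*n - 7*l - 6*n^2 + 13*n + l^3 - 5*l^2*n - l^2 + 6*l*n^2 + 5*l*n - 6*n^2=l^3 + l^2*(5 - 5*n) + l*(6*n^2 - 3*n - 22) - 12*n^2 + 26*n + 16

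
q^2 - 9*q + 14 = (q - 7)*(q - 2)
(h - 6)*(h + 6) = h^2 - 36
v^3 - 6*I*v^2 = v^2*(v - 6*I)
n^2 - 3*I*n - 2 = (n - 2*I)*(n - I)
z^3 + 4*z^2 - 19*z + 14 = (z - 2)*(z - 1)*(z + 7)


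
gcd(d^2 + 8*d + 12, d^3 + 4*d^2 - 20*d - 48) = d^2 + 8*d + 12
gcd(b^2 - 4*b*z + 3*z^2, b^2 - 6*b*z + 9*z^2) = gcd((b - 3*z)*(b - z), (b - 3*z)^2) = -b + 3*z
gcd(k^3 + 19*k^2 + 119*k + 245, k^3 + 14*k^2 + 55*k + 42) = k + 7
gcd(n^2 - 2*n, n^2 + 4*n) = n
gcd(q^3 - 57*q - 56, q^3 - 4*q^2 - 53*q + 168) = q^2 - q - 56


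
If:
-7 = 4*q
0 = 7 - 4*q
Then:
No Solution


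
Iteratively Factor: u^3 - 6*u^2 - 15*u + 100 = (u + 4)*(u^2 - 10*u + 25) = (u - 5)*(u + 4)*(u - 5)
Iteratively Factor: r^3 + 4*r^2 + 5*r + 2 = (r + 1)*(r^2 + 3*r + 2) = (r + 1)^2*(r + 2)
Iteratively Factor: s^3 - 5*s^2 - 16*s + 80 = (s - 4)*(s^2 - s - 20) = (s - 4)*(s + 4)*(s - 5)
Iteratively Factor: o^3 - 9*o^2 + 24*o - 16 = (o - 4)*(o^2 - 5*o + 4) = (o - 4)^2*(o - 1)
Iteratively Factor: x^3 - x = (x)*(x^2 - 1) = x*(x + 1)*(x - 1)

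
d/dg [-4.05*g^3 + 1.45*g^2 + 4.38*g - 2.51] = -12.15*g^2 + 2.9*g + 4.38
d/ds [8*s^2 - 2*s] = 16*s - 2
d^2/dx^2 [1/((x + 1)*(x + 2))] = 2*((x + 1)^2 + (x + 1)*(x + 2) + (x + 2)^2)/((x + 1)^3*(x + 2)^3)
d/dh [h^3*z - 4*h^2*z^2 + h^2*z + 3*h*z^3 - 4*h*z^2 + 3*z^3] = z*(3*h^2 - 8*h*z + 2*h + 3*z^2 - 4*z)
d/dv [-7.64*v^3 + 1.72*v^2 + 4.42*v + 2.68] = -22.92*v^2 + 3.44*v + 4.42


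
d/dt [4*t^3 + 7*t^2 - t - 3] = 12*t^2 + 14*t - 1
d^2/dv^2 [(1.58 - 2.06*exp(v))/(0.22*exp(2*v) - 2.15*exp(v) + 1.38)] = (-0.099704*exp(4*v) - 0.668491999999999*exp(3*v) + 1.510476*exp(2*v) - 0.727221999999998*exp(v) + 0.764796)*exp(v)/(0.010648*exp(6*v) - 0.31218*exp(5*v) + 3.251226*exp(4*v) - 13.854815*exp(3*v) + 20.394054*exp(2*v) - 12.28338*exp(v) + 2.628072)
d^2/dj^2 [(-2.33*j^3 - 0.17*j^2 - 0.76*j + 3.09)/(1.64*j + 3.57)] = (-12.533536*j^3 - 81.850104*j^2 - 178.173702*j + 21.187758)/(4.410944*j^3 + 28.805616*j^2 + 62.704908*j + 45.499293)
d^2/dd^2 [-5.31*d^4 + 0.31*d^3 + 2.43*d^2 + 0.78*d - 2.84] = -63.72*d^2 + 1.86*d + 4.86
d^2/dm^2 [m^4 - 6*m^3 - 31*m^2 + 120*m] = 12*m^2 - 36*m - 62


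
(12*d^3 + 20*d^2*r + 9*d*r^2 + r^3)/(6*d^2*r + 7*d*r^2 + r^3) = (2*d + r)/r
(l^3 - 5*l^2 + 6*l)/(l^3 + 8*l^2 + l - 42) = l*(l - 3)/(l^2 + 10*l + 21)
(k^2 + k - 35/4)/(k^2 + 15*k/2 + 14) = (k - 5/2)/(k + 4)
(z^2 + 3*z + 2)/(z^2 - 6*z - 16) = (z + 1)/(z - 8)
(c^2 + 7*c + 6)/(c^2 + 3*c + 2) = (c + 6)/(c + 2)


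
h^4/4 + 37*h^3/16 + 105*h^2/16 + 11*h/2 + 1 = (h/4 + 1)*(h + 1/4)*(h + 1)*(h + 4)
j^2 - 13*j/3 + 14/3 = (j - 7/3)*(j - 2)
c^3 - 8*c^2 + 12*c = c*(c - 6)*(c - 2)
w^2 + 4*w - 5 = (w - 1)*(w + 5)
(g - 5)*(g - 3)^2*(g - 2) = g^4 - 13*g^3 + 61*g^2 - 123*g + 90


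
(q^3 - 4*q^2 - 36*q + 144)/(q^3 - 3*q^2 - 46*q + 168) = (q + 6)/(q + 7)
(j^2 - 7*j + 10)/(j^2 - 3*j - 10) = (j - 2)/(j + 2)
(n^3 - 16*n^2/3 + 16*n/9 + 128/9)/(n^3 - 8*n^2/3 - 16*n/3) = (n - 8/3)/n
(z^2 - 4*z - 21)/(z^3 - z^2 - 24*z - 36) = (z - 7)/(z^2 - 4*z - 12)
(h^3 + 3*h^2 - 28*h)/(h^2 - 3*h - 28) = h*(-h^2 - 3*h + 28)/(-h^2 + 3*h + 28)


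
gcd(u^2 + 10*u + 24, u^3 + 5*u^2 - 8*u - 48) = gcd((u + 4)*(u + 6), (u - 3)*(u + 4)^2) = u + 4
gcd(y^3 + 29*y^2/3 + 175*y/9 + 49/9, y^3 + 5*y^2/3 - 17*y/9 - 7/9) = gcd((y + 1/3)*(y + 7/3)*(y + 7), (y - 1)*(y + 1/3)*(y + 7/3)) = y^2 + 8*y/3 + 7/9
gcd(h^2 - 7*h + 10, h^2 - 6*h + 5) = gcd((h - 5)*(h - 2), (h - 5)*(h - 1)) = h - 5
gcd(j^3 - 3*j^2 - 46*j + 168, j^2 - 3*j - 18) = j - 6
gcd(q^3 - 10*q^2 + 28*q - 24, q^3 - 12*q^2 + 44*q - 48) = q^2 - 8*q + 12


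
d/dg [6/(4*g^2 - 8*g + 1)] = 48*(1 - g)/(4*g^2 - 8*g + 1)^2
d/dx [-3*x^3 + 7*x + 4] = 7 - 9*x^2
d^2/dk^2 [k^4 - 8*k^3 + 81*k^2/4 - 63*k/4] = 12*k^2 - 48*k + 81/2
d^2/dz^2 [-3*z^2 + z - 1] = -6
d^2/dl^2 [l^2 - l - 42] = 2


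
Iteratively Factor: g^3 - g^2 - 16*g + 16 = (g + 4)*(g^2 - 5*g + 4) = (g - 4)*(g + 4)*(g - 1)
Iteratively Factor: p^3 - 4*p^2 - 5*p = (p)*(p^2 - 4*p - 5) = p*(p - 5)*(p + 1)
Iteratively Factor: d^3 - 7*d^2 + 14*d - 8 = (d - 1)*(d^2 - 6*d + 8) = (d - 2)*(d - 1)*(d - 4)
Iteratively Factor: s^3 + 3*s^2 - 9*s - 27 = (s - 3)*(s^2 + 6*s + 9) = (s - 3)*(s + 3)*(s + 3)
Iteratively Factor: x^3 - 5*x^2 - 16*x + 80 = (x - 5)*(x^2 - 16) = (x - 5)*(x - 4)*(x + 4)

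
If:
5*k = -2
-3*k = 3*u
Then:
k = -2/5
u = 2/5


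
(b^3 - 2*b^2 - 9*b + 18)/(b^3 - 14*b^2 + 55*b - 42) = (b^3 - 2*b^2 - 9*b + 18)/(b^3 - 14*b^2 + 55*b - 42)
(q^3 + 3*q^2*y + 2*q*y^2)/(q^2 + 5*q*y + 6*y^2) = q*(q + y)/(q + 3*y)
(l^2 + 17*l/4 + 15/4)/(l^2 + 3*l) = (l + 5/4)/l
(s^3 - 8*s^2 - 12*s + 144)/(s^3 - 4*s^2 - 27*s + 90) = (s^2 - 2*s - 24)/(s^2 + 2*s - 15)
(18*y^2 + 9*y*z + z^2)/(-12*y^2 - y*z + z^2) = (-6*y - z)/(4*y - z)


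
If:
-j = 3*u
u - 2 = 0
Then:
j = -6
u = 2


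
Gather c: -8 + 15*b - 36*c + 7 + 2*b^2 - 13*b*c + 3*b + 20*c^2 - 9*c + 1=2*b^2 + 18*b + 20*c^2 + c*(-13*b - 45)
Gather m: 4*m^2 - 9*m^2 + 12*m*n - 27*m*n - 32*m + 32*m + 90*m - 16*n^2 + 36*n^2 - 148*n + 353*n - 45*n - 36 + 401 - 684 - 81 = -5*m^2 + m*(90 - 15*n) + 20*n^2 + 160*n - 400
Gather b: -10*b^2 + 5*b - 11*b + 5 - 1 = -10*b^2 - 6*b + 4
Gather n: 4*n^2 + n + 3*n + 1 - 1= 4*n^2 + 4*n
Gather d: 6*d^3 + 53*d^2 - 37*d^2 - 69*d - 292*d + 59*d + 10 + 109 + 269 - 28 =6*d^3 + 16*d^2 - 302*d + 360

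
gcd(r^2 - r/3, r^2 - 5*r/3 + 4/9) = r - 1/3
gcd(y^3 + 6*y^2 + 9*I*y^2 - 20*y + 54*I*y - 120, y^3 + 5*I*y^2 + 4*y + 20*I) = y + 5*I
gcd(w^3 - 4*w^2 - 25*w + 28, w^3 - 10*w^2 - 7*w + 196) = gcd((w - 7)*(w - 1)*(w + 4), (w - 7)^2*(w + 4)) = w^2 - 3*w - 28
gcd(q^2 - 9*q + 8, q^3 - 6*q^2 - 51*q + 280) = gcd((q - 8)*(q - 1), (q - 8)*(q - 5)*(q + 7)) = q - 8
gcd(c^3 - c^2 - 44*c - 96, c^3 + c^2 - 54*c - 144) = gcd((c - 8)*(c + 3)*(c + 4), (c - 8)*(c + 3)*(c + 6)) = c^2 - 5*c - 24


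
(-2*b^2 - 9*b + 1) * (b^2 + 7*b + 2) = -2*b^4 - 23*b^3 - 66*b^2 - 11*b + 2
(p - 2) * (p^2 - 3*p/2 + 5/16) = p^3 - 7*p^2/2 + 53*p/16 - 5/8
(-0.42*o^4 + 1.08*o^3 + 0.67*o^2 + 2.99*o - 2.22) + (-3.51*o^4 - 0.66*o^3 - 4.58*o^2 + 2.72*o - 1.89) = -3.93*o^4 + 0.42*o^3 - 3.91*o^2 + 5.71*o - 4.11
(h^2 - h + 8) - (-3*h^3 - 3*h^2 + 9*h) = 3*h^3 + 4*h^2 - 10*h + 8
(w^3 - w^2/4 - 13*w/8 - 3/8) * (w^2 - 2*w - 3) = w^5 - 9*w^4/4 - 33*w^3/8 + 29*w^2/8 + 45*w/8 + 9/8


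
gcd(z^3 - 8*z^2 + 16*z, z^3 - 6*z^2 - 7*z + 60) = z - 4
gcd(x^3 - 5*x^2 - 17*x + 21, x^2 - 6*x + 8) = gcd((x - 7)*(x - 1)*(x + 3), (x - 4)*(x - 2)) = 1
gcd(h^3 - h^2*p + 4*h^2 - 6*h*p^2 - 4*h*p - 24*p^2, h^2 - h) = 1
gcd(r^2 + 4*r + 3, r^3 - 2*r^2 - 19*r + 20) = 1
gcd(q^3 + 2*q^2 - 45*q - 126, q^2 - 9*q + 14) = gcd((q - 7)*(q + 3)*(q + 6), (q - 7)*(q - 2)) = q - 7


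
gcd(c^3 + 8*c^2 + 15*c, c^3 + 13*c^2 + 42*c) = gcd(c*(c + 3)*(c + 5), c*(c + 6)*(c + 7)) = c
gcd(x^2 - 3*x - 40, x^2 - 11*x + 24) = x - 8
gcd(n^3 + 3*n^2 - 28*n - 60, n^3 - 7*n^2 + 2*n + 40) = n^2 - 3*n - 10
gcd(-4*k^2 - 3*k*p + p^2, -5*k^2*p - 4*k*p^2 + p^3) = k + p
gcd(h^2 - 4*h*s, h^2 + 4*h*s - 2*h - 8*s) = 1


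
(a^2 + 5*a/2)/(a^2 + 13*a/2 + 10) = a/(a + 4)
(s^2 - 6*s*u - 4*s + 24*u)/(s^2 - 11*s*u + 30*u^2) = (s - 4)/(s - 5*u)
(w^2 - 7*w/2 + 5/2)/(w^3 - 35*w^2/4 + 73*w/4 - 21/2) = 2*(2*w - 5)/(4*w^2 - 31*w + 42)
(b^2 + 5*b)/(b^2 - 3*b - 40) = b/(b - 8)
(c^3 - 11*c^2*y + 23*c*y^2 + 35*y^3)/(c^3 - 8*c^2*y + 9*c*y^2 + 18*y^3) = (c^2 - 12*c*y + 35*y^2)/(c^2 - 9*c*y + 18*y^2)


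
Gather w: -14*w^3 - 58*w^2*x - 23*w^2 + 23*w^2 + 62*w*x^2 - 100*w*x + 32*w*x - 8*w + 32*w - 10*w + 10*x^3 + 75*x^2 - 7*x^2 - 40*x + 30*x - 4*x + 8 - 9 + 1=-14*w^3 - 58*w^2*x + w*(62*x^2 - 68*x + 14) + 10*x^3 + 68*x^2 - 14*x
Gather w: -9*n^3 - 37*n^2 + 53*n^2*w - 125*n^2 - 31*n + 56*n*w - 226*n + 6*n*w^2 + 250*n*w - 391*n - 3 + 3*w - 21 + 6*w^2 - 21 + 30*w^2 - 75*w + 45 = -9*n^3 - 162*n^2 - 648*n + w^2*(6*n + 36) + w*(53*n^2 + 306*n - 72)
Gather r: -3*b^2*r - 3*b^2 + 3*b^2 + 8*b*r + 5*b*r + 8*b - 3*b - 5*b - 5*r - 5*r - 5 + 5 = r*(-3*b^2 + 13*b - 10)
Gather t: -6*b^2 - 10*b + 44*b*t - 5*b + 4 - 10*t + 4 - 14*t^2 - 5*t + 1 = -6*b^2 - 15*b - 14*t^2 + t*(44*b - 15) + 9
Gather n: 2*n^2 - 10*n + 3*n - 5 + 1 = 2*n^2 - 7*n - 4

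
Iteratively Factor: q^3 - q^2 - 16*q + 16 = (q - 4)*(q^2 + 3*q - 4) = (q - 4)*(q - 1)*(q + 4)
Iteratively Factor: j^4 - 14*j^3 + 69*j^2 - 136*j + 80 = (j - 1)*(j^3 - 13*j^2 + 56*j - 80) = (j - 4)*(j - 1)*(j^2 - 9*j + 20) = (j - 5)*(j - 4)*(j - 1)*(j - 4)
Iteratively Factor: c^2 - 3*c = (c - 3)*(c)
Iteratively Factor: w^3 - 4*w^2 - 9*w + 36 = (w + 3)*(w^2 - 7*w + 12) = (w - 4)*(w + 3)*(w - 3)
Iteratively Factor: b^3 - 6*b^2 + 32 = (b - 4)*(b^2 - 2*b - 8) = (b - 4)*(b + 2)*(b - 4)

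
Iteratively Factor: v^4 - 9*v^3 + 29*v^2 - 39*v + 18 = (v - 1)*(v^3 - 8*v^2 + 21*v - 18) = (v - 2)*(v - 1)*(v^2 - 6*v + 9) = (v - 3)*(v - 2)*(v - 1)*(v - 3)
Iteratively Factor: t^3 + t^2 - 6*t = (t)*(t^2 + t - 6) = t*(t - 2)*(t + 3)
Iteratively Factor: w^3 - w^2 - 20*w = (w + 4)*(w^2 - 5*w) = (w - 5)*(w + 4)*(w)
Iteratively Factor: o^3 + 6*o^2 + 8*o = (o + 4)*(o^2 + 2*o) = (o + 2)*(o + 4)*(o)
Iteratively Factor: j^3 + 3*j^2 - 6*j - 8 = (j - 2)*(j^2 + 5*j + 4) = (j - 2)*(j + 4)*(j + 1)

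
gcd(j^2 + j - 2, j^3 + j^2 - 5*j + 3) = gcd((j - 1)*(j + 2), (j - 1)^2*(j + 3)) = j - 1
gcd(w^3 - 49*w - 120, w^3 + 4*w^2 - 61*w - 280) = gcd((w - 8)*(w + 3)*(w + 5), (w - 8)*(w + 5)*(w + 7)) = w^2 - 3*w - 40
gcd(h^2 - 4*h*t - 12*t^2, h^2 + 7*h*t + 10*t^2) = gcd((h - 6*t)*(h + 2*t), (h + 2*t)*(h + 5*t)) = h + 2*t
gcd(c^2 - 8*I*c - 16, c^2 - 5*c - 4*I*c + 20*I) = c - 4*I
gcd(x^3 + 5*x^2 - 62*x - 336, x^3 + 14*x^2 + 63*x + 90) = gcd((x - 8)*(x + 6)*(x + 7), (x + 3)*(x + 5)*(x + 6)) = x + 6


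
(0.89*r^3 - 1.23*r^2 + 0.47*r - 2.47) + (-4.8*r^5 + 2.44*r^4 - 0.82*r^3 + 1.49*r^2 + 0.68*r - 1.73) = -4.8*r^5 + 2.44*r^4 + 0.0700000000000001*r^3 + 0.26*r^2 + 1.15*r - 4.2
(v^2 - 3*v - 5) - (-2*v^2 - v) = 3*v^2 - 2*v - 5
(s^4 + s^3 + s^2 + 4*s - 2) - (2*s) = s^4 + s^3 + s^2 + 2*s - 2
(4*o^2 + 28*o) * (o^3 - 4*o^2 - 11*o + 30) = 4*o^5 + 12*o^4 - 156*o^3 - 188*o^2 + 840*o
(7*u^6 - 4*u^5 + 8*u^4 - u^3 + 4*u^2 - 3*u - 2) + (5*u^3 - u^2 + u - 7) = 7*u^6 - 4*u^5 + 8*u^4 + 4*u^3 + 3*u^2 - 2*u - 9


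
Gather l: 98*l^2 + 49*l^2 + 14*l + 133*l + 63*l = 147*l^2 + 210*l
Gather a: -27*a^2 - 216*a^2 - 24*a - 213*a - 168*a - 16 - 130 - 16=-243*a^2 - 405*a - 162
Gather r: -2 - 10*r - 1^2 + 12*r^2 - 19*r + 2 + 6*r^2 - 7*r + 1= 18*r^2 - 36*r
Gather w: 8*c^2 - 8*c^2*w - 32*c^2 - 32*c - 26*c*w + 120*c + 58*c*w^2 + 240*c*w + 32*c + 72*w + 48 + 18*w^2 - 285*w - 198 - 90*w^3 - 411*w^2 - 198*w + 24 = -24*c^2 + 120*c - 90*w^3 + w^2*(58*c - 393) + w*(-8*c^2 + 214*c - 411) - 126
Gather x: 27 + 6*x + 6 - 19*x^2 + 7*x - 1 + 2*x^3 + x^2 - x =2*x^3 - 18*x^2 + 12*x + 32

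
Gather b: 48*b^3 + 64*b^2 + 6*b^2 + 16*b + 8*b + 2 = 48*b^3 + 70*b^2 + 24*b + 2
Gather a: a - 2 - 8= a - 10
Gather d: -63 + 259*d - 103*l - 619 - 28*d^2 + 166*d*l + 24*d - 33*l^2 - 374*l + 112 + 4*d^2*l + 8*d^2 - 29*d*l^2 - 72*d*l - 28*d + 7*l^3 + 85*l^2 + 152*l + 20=d^2*(4*l - 20) + d*(-29*l^2 + 94*l + 255) + 7*l^3 + 52*l^2 - 325*l - 550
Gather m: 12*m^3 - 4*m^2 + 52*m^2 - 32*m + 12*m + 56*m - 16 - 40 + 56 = 12*m^3 + 48*m^2 + 36*m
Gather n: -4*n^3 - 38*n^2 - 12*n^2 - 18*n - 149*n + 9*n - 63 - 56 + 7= -4*n^3 - 50*n^2 - 158*n - 112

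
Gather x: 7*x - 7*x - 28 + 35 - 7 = 0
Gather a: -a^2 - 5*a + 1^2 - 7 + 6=-a^2 - 5*a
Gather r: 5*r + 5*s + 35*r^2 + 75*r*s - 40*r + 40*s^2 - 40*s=35*r^2 + r*(75*s - 35) + 40*s^2 - 35*s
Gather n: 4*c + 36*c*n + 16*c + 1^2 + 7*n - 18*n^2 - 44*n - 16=20*c - 18*n^2 + n*(36*c - 37) - 15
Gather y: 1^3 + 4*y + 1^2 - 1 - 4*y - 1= 0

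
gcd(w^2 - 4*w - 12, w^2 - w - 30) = w - 6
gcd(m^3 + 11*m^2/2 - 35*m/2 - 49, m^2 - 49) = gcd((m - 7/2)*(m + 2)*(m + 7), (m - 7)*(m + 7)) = m + 7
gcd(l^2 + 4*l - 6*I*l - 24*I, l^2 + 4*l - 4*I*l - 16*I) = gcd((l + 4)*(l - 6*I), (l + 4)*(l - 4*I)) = l + 4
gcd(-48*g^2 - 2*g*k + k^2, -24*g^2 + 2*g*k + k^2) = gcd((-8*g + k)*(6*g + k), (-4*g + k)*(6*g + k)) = 6*g + k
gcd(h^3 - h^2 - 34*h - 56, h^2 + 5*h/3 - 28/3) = h + 4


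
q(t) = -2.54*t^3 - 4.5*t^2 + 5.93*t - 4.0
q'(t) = -7.62*t^2 - 9.0*t + 5.93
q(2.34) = -47.31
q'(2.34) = -56.85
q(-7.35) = 717.86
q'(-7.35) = -339.57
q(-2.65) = -4.05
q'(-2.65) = -23.73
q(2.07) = -33.54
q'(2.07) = -45.35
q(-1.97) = -13.73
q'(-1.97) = -5.91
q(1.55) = -15.08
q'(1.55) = -26.33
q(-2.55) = -6.27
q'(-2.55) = -20.67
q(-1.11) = -12.65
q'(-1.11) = 6.53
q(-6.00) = 347.06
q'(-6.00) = -214.39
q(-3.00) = 6.29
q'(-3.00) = -35.65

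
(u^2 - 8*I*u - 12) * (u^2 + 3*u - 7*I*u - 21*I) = u^4 + 3*u^3 - 15*I*u^3 - 68*u^2 - 45*I*u^2 - 204*u + 84*I*u + 252*I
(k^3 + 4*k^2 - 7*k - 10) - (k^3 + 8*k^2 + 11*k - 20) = -4*k^2 - 18*k + 10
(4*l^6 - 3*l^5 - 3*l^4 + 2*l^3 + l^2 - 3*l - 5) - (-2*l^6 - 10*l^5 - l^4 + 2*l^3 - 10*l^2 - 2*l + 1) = 6*l^6 + 7*l^5 - 2*l^4 + 11*l^2 - l - 6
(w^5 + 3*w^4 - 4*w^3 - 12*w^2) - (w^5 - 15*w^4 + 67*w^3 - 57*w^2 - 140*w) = 18*w^4 - 71*w^3 + 45*w^2 + 140*w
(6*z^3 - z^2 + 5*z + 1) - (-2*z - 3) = 6*z^3 - z^2 + 7*z + 4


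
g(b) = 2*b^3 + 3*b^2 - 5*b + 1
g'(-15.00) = 1255.00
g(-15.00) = -5999.00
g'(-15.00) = 1255.00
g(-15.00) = -5999.00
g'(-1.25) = -3.12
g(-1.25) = 8.03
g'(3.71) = 99.84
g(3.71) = 125.87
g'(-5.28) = 130.59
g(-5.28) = -183.36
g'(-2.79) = 24.96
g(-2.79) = -5.13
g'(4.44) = 139.92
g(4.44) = 213.00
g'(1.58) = 19.46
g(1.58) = 8.48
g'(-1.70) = 2.14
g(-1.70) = 8.34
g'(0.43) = -1.31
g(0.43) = -0.44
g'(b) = 6*b^2 + 6*b - 5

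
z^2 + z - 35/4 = (z - 5/2)*(z + 7/2)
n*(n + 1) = n^2 + n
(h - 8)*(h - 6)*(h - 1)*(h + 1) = h^4 - 14*h^3 + 47*h^2 + 14*h - 48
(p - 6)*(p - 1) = p^2 - 7*p + 6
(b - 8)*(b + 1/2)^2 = b^3 - 7*b^2 - 31*b/4 - 2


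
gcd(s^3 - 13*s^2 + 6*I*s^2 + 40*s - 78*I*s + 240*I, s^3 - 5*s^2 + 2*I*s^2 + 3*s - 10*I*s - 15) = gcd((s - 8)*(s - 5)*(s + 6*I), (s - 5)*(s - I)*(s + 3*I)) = s - 5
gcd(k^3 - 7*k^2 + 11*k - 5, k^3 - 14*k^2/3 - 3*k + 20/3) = k^2 - 6*k + 5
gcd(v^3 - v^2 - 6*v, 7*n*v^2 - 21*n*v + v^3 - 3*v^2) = v^2 - 3*v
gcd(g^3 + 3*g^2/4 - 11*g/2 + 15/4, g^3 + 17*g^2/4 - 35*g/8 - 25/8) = g - 5/4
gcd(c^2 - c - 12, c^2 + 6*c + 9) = c + 3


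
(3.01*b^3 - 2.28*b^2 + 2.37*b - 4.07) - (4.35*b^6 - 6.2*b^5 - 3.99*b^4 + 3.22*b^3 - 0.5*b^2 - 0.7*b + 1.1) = -4.35*b^6 + 6.2*b^5 + 3.99*b^4 - 0.21*b^3 - 1.78*b^2 + 3.07*b - 5.17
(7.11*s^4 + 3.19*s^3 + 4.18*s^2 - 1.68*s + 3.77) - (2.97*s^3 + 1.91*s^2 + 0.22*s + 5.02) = 7.11*s^4 + 0.22*s^3 + 2.27*s^2 - 1.9*s - 1.25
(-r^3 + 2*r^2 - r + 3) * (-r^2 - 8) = r^5 - 2*r^4 + 9*r^3 - 19*r^2 + 8*r - 24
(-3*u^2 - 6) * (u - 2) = -3*u^3 + 6*u^2 - 6*u + 12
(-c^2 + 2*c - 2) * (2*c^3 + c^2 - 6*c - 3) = -2*c^5 + 3*c^4 + 4*c^3 - 11*c^2 + 6*c + 6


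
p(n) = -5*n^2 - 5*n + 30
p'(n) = -10*n - 5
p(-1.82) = 22.54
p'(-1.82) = 13.20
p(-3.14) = -3.60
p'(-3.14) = 26.40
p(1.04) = 19.39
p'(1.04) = -15.40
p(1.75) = 5.94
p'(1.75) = -22.50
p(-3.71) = -20.27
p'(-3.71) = 32.10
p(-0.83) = 30.71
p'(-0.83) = 3.30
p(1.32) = 14.69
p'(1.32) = -18.20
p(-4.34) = -42.48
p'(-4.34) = 38.40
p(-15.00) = -1020.00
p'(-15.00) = 145.00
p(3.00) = -30.00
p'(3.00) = -35.00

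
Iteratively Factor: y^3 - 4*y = (y)*(y^2 - 4) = y*(y + 2)*(y - 2)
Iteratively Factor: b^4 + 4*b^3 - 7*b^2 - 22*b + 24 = (b - 2)*(b^3 + 6*b^2 + 5*b - 12) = (b - 2)*(b + 4)*(b^2 + 2*b - 3) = (b - 2)*(b - 1)*(b + 4)*(b + 3)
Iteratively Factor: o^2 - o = (o - 1)*(o)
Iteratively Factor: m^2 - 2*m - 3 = (m + 1)*(m - 3)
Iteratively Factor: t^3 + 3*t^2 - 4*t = (t)*(t^2 + 3*t - 4) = t*(t + 4)*(t - 1)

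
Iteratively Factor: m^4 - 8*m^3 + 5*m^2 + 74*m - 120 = (m + 3)*(m^3 - 11*m^2 + 38*m - 40) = (m - 2)*(m + 3)*(m^2 - 9*m + 20) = (m - 4)*(m - 2)*(m + 3)*(m - 5)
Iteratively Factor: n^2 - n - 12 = (n + 3)*(n - 4)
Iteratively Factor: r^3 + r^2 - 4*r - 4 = (r - 2)*(r^2 + 3*r + 2) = (r - 2)*(r + 1)*(r + 2)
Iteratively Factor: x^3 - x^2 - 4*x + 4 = (x - 1)*(x^2 - 4) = (x - 2)*(x - 1)*(x + 2)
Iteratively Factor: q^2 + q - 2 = (q + 2)*(q - 1)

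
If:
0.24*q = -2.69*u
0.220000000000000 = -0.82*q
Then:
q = -0.27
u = 0.02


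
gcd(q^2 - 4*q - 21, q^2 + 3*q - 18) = 1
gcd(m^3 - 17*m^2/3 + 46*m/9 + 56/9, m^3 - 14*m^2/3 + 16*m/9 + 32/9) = m^2 - 10*m/3 - 8/3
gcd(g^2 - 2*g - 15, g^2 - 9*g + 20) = g - 5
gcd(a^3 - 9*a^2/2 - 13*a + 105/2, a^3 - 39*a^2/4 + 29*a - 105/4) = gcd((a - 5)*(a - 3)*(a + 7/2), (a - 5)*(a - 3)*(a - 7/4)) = a^2 - 8*a + 15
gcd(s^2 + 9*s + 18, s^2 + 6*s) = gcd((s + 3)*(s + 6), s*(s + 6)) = s + 6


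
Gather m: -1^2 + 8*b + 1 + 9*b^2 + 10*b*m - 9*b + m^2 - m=9*b^2 - b + m^2 + m*(10*b - 1)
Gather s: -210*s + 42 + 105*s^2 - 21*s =105*s^2 - 231*s + 42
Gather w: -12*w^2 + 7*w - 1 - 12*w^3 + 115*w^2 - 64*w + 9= -12*w^3 + 103*w^2 - 57*w + 8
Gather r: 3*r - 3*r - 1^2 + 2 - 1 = 0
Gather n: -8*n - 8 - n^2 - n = -n^2 - 9*n - 8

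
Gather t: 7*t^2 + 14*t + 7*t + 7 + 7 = 7*t^2 + 21*t + 14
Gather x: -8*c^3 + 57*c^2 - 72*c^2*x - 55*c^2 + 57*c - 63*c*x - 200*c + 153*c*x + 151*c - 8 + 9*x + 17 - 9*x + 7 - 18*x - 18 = -8*c^3 + 2*c^2 + 8*c + x*(-72*c^2 + 90*c - 18) - 2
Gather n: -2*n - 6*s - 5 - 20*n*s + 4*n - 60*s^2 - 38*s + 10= n*(2 - 20*s) - 60*s^2 - 44*s + 5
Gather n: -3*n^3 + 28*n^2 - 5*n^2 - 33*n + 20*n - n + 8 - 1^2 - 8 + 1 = -3*n^3 + 23*n^2 - 14*n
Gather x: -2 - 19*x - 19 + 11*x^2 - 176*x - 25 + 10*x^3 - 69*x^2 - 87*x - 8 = 10*x^3 - 58*x^2 - 282*x - 54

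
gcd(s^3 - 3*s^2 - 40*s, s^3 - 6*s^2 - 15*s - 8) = s - 8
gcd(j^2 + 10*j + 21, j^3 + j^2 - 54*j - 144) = j + 3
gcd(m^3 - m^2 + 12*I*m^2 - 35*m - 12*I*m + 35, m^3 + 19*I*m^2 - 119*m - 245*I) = m^2 + 12*I*m - 35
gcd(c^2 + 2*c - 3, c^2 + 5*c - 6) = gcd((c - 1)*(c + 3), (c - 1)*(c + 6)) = c - 1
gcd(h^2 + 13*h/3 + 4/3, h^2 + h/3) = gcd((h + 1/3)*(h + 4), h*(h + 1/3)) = h + 1/3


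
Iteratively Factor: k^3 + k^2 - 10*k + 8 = (k + 4)*(k^2 - 3*k + 2) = (k - 2)*(k + 4)*(k - 1)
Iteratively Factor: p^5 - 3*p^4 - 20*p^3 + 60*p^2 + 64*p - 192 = (p + 2)*(p^4 - 5*p^3 - 10*p^2 + 80*p - 96) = (p - 3)*(p + 2)*(p^3 - 2*p^2 - 16*p + 32) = (p - 3)*(p - 2)*(p + 2)*(p^2 - 16) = (p - 4)*(p - 3)*(p - 2)*(p + 2)*(p + 4)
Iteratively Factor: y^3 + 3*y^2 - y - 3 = (y + 3)*(y^2 - 1) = (y - 1)*(y + 3)*(y + 1)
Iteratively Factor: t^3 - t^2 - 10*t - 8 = (t - 4)*(t^2 + 3*t + 2) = (t - 4)*(t + 1)*(t + 2)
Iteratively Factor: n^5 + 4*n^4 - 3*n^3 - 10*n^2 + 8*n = (n)*(n^4 + 4*n^3 - 3*n^2 - 10*n + 8) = n*(n + 4)*(n^3 - 3*n + 2) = n*(n + 2)*(n + 4)*(n^2 - 2*n + 1) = n*(n - 1)*(n + 2)*(n + 4)*(n - 1)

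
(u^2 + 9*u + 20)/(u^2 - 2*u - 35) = (u + 4)/(u - 7)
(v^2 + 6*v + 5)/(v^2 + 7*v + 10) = (v + 1)/(v + 2)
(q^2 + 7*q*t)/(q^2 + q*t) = (q + 7*t)/(q + t)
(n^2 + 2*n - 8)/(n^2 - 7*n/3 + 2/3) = 3*(n + 4)/(3*n - 1)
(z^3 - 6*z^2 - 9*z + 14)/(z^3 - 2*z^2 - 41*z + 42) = (z + 2)/(z + 6)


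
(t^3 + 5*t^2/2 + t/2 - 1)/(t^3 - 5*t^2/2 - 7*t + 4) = (t + 1)/(t - 4)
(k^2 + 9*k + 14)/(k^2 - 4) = (k + 7)/(k - 2)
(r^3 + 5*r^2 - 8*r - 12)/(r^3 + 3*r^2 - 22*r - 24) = (r - 2)/(r - 4)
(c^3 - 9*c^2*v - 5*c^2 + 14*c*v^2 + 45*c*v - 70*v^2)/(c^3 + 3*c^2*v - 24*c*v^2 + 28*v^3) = (-c^2 + 7*c*v + 5*c - 35*v)/(-c^2 - 5*c*v + 14*v^2)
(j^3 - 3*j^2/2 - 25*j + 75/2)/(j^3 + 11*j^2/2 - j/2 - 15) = (j - 5)/(j + 2)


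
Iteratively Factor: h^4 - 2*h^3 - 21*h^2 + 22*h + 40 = (h + 1)*(h^3 - 3*h^2 - 18*h + 40) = (h - 2)*(h + 1)*(h^2 - h - 20) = (h - 2)*(h + 1)*(h + 4)*(h - 5)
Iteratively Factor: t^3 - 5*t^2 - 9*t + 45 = (t - 5)*(t^2 - 9) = (t - 5)*(t + 3)*(t - 3)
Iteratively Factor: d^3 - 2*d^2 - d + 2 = (d + 1)*(d^2 - 3*d + 2) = (d - 2)*(d + 1)*(d - 1)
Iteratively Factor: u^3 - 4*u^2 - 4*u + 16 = (u - 4)*(u^2 - 4) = (u - 4)*(u + 2)*(u - 2)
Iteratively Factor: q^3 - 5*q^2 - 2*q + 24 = (q + 2)*(q^2 - 7*q + 12) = (q - 4)*(q + 2)*(q - 3)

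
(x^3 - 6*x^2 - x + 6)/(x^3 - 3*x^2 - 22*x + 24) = (x + 1)/(x + 4)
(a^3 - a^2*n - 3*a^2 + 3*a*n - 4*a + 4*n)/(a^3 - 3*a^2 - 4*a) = (a - n)/a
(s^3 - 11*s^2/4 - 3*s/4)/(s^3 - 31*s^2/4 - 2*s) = (s - 3)/(s - 8)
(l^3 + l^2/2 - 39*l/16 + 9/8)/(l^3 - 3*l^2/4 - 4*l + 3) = (l - 3/4)/(l - 2)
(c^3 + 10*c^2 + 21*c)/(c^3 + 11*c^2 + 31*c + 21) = c/(c + 1)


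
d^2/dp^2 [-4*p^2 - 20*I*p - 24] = -8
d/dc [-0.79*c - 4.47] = -0.790000000000000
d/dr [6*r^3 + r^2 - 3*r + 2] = 18*r^2 + 2*r - 3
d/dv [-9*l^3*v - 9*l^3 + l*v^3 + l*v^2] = l*(-9*l^2 + 3*v^2 + 2*v)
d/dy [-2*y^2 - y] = -4*y - 1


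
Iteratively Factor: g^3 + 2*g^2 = (g)*(g^2 + 2*g) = g*(g + 2)*(g)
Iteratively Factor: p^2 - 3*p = (p - 3)*(p)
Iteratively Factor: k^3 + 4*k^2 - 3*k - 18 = (k - 2)*(k^2 + 6*k + 9) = (k - 2)*(k + 3)*(k + 3)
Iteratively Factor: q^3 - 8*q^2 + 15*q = (q - 3)*(q^2 - 5*q) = q*(q - 3)*(q - 5)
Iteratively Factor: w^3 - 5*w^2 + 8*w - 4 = (w - 1)*(w^2 - 4*w + 4) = (w - 2)*(w - 1)*(w - 2)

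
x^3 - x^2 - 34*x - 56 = (x - 7)*(x + 2)*(x + 4)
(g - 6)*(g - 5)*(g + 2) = g^3 - 9*g^2 + 8*g + 60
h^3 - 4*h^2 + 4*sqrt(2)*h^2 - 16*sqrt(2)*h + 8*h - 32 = (h - 4)*(h + 2*sqrt(2))^2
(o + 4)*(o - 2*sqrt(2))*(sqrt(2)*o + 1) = sqrt(2)*o^3 - 3*o^2 + 4*sqrt(2)*o^2 - 12*o - 2*sqrt(2)*o - 8*sqrt(2)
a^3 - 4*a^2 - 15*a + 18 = (a - 6)*(a - 1)*(a + 3)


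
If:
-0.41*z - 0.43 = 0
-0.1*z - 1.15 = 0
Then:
No Solution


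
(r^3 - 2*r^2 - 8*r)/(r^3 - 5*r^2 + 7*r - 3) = r*(r^2 - 2*r - 8)/(r^3 - 5*r^2 + 7*r - 3)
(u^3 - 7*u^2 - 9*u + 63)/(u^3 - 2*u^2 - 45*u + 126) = (u^2 - 4*u - 21)/(u^2 + u - 42)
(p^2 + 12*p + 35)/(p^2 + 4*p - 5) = (p + 7)/(p - 1)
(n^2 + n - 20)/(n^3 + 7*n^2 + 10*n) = (n - 4)/(n*(n + 2))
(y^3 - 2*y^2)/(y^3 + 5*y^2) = (y - 2)/(y + 5)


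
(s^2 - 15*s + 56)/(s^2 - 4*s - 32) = (s - 7)/(s + 4)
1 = 1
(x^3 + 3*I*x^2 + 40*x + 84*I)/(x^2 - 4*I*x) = (x^3 + 3*I*x^2 + 40*x + 84*I)/(x*(x - 4*I))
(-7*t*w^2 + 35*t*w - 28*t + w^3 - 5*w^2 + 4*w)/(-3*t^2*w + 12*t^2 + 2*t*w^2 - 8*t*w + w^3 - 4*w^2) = (7*t*w - 7*t - w^2 + w)/(3*t^2 - 2*t*w - w^2)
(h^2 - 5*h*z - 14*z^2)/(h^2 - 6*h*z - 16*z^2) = (-h + 7*z)/(-h + 8*z)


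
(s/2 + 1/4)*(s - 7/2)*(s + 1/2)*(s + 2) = s^4/2 - s^3/4 - 33*s^2/8 - 59*s/16 - 7/8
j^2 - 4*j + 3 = (j - 3)*(j - 1)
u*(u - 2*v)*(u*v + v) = u^3*v - 2*u^2*v^2 + u^2*v - 2*u*v^2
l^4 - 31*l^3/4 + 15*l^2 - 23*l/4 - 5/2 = (l - 5)*(l - 2)*(l - 1)*(l + 1/4)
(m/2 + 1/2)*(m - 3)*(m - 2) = m^3/2 - 2*m^2 + m/2 + 3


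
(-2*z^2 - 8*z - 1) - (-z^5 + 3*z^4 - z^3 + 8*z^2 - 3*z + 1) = z^5 - 3*z^4 + z^3 - 10*z^2 - 5*z - 2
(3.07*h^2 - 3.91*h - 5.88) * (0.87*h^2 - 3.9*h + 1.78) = 2.6709*h^4 - 15.3747*h^3 + 15.598*h^2 + 15.9722*h - 10.4664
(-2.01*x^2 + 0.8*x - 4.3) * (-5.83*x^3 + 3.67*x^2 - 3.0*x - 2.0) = 11.7183*x^5 - 12.0407*x^4 + 34.035*x^3 - 14.161*x^2 + 11.3*x + 8.6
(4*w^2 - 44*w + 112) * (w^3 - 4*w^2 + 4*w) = 4*w^5 - 60*w^4 + 304*w^3 - 624*w^2 + 448*w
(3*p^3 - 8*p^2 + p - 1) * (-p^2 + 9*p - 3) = -3*p^5 + 35*p^4 - 82*p^3 + 34*p^2 - 12*p + 3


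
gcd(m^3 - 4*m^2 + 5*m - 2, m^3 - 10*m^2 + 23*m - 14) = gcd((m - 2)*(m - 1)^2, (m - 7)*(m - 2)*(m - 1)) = m^2 - 3*m + 2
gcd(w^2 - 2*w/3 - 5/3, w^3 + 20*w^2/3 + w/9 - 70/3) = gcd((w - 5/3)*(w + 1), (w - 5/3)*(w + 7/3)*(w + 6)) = w - 5/3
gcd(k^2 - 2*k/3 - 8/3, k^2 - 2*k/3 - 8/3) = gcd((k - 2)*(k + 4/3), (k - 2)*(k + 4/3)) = k^2 - 2*k/3 - 8/3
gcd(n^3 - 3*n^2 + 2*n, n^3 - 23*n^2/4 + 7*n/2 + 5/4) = n - 1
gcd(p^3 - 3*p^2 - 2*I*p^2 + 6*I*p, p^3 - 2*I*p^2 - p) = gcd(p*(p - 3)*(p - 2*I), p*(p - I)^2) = p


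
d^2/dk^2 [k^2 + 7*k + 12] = 2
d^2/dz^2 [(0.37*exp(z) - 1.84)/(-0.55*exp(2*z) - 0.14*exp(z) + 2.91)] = (-0.111925*exp(4*z) + 2.25489*exp(3*z) - 3.12807*exp(2*z) + 11.665006*exp(z) - 2.383581)*exp(z)/(0.166375*exp(6*z) + 0.12705*exp(5*z) - 2.608485*exp(4*z) - 1.341676*exp(3*z) + 13.801257*exp(2*z) + 3.556602*exp(z) - 24.642171)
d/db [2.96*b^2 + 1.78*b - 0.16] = 5.92*b + 1.78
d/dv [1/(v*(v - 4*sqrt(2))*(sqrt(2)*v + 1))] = (-3*sqrt(2)*v^2 + 14*v + 4*sqrt(2))/(v^2*(2*v^4 - 14*sqrt(2)*v^3 + 33*v^2 + 56*sqrt(2)*v + 32))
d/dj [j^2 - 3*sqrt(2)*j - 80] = 2*j - 3*sqrt(2)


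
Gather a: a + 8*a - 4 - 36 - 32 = 9*a - 72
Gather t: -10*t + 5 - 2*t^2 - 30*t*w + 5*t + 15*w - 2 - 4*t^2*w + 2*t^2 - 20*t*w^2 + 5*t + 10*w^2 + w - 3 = -4*t^2*w + t*(-20*w^2 - 30*w) + 10*w^2 + 16*w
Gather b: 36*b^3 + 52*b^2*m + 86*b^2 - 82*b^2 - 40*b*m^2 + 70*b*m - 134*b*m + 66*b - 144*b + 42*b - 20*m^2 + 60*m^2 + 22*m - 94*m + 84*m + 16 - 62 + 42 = 36*b^3 + b^2*(52*m + 4) + b*(-40*m^2 - 64*m - 36) + 40*m^2 + 12*m - 4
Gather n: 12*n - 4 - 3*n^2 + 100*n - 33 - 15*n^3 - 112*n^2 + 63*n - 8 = -15*n^3 - 115*n^2 + 175*n - 45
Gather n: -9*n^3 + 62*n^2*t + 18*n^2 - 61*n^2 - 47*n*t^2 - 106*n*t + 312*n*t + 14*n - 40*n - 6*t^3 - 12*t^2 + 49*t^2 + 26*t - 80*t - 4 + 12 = -9*n^3 + n^2*(62*t - 43) + n*(-47*t^2 + 206*t - 26) - 6*t^3 + 37*t^2 - 54*t + 8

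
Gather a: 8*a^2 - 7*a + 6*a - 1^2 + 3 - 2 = 8*a^2 - a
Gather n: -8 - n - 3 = -n - 11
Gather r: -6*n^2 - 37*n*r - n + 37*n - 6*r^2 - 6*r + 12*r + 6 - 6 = -6*n^2 + 36*n - 6*r^2 + r*(6 - 37*n)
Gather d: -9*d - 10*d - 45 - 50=-19*d - 95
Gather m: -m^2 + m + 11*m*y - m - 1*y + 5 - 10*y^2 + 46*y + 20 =-m^2 + 11*m*y - 10*y^2 + 45*y + 25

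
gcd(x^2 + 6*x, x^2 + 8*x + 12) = x + 6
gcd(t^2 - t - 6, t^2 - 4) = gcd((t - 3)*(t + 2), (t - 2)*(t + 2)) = t + 2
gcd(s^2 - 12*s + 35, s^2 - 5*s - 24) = 1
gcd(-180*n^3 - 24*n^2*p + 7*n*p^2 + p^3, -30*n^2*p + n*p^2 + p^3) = -30*n^2 + n*p + p^2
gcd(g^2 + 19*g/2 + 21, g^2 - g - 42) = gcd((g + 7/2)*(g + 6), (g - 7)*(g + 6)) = g + 6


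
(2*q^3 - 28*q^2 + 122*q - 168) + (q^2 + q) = 2*q^3 - 27*q^2 + 123*q - 168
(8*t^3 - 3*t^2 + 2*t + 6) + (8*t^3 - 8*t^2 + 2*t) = 16*t^3 - 11*t^2 + 4*t + 6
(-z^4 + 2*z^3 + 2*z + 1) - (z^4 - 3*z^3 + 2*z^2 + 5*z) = -2*z^4 + 5*z^3 - 2*z^2 - 3*z + 1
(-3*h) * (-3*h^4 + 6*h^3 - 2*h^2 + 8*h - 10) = 9*h^5 - 18*h^4 + 6*h^3 - 24*h^2 + 30*h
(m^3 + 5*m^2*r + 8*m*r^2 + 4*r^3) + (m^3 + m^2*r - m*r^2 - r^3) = 2*m^3 + 6*m^2*r + 7*m*r^2 + 3*r^3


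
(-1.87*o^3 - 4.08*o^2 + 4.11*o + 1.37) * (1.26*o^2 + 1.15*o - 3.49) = -2.3562*o^5 - 7.2913*o^4 + 7.0129*o^3 + 20.6919*o^2 - 12.7684*o - 4.7813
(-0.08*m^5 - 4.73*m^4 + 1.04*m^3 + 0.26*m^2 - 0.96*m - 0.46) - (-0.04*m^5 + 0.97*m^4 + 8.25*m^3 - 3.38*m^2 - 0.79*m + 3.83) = -0.04*m^5 - 5.7*m^4 - 7.21*m^3 + 3.64*m^2 - 0.17*m - 4.29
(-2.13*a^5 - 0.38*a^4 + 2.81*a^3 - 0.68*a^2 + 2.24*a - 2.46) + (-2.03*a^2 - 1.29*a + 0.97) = -2.13*a^5 - 0.38*a^4 + 2.81*a^3 - 2.71*a^2 + 0.95*a - 1.49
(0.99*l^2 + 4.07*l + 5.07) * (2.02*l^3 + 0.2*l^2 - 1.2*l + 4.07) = 1.9998*l^5 + 8.4194*l^4 + 9.8674*l^3 + 0.1593*l^2 + 10.4809*l + 20.6349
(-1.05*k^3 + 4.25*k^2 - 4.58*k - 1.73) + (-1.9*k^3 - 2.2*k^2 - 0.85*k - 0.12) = -2.95*k^3 + 2.05*k^2 - 5.43*k - 1.85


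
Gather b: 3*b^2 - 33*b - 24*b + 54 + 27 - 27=3*b^2 - 57*b + 54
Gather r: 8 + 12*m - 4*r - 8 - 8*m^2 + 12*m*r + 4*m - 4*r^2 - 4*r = -8*m^2 + 16*m - 4*r^2 + r*(12*m - 8)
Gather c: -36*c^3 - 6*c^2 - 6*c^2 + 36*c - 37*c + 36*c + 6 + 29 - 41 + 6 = -36*c^3 - 12*c^2 + 35*c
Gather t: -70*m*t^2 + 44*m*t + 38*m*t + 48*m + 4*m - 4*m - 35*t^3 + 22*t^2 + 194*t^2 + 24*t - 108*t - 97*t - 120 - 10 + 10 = 48*m - 35*t^3 + t^2*(216 - 70*m) + t*(82*m - 181) - 120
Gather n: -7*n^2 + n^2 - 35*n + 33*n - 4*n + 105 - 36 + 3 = -6*n^2 - 6*n + 72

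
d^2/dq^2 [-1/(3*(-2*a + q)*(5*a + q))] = 2*((2*a - q)^2 - (2*a - q)*(5*a + q) + (5*a + q)^2)/(3*(2*a - q)^3*(5*a + q)^3)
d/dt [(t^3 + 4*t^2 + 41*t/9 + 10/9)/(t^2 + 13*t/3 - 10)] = (27*t^4 + 234*t^3 - 465*t^2 - 2220*t - 1360)/(3*(9*t^4 + 78*t^3 - 11*t^2 - 780*t + 900))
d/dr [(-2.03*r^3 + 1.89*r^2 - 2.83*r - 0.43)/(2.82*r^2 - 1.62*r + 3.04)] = (-5.7246*r^4 + 6.5772*r^3 - 13.5948*r^2 + 13.9164*r - 9.2998)/(7.9524*r^4 - 9.1368*r^3 + 19.77*r^2 - 9.8496*r + 9.2416)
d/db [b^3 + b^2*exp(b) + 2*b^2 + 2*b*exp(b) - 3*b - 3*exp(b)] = b^2*exp(b) + 3*b^2 + 4*b*exp(b) + 4*b - exp(b) - 3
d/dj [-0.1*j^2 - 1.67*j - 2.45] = -0.2*j - 1.67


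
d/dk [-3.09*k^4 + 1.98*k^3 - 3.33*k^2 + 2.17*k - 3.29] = -12.36*k^3 + 5.94*k^2 - 6.66*k + 2.17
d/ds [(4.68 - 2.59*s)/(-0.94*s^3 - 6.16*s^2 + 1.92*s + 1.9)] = (-4.8692*s^3 - 2.7568*s^2 + 57.6576*s - 13.9066)/(0.8836*s^6 + 11.5808*s^5 + 34.336*s^4 - 27.2264*s^3 - 19.7216*s^2 + 7.296*s + 3.61)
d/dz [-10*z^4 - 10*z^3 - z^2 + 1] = 2*z*(-20*z^2 - 15*z - 1)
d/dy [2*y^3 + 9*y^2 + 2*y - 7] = 6*y^2 + 18*y + 2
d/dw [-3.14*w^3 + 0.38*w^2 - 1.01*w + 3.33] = -9.42*w^2 + 0.76*w - 1.01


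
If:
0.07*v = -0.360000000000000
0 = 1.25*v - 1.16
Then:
No Solution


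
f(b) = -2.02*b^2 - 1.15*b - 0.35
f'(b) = -4.04*b - 1.15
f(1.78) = -8.80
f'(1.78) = -8.34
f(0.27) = -0.81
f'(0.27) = -2.24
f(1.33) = -5.45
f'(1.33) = -6.52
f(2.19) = -12.56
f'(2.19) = -10.00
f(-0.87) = -0.88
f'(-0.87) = 2.36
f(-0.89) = -0.93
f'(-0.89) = 2.45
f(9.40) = -189.65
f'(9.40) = -39.13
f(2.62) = -17.23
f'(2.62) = -11.73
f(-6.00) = -66.17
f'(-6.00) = 23.09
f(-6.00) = -66.17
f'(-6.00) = 23.09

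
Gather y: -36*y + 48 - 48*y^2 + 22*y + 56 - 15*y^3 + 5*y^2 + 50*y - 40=-15*y^3 - 43*y^2 + 36*y + 64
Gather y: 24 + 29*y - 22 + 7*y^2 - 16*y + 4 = 7*y^2 + 13*y + 6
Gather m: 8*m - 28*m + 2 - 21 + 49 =30 - 20*m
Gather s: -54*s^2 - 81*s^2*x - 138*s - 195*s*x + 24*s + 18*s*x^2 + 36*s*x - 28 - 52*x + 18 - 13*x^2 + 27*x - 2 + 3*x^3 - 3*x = s^2*(-81*x - 54) + s*(18*x^2 - 159*x - 114) + 3*x^3 - 13*x^2 - 28*x - 12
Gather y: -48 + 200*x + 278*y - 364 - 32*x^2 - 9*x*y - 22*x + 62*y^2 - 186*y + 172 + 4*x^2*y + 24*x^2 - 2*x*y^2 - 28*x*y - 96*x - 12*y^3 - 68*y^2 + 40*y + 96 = -8*x^2 + 82*x - 12*y^3 + y^2*(-2*x - 6) + y*(4*x^2 - 37*x + 132) - 144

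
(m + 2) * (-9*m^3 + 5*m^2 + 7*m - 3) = -9*m^4 - 13*m^3 + 17*m^2 + 11*m - 6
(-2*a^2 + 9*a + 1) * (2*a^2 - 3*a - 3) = -4*a^4 + 24*a^3 - 19*a^2 - 30*a - 3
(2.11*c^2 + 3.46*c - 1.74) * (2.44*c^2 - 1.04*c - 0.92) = 5.1484*c^4 + 6.248*c^3 - 9.7852*c^2 - 1.3736*c + 1.6008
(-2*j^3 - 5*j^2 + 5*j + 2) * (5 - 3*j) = 6*j^4 + 5*j^3 - 40*j^2 + 19*j + 10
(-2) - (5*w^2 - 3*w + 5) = -5*w^2 + 3*w - 7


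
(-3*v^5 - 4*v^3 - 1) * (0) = 0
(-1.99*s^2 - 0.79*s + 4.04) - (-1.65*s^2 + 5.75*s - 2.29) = -0.34*s^2 - 6.54*s + 6.33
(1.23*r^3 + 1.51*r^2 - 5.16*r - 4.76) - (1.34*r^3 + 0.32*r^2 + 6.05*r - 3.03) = -0.11*r^3 + 1.19*r^2 - 11.21*r - 1.73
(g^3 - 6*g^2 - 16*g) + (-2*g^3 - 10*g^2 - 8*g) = -g^3 - 16*g^2 - 24*g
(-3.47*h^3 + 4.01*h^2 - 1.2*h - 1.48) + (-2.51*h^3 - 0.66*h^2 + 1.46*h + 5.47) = -5.98*h^3 + 3.35*h^2 + 0.26*h + 3.99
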